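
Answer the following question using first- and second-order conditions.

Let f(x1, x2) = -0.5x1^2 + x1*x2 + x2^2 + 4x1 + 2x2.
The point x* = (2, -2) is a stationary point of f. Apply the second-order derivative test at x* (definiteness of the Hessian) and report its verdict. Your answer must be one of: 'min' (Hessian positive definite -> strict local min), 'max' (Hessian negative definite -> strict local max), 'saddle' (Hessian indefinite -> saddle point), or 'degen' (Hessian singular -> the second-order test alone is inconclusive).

Compute the Hessian H = grad^2 f:
  H = [[-1, 1], [1, 2]]
Verify stationarity: grad f(x*) = H x* + g = (0, 0).
Eigenvalues of H: -1.3028, 2.3028.
Eigenvalues have mixed signs, so H is indefinite -> x* is a saddle point.

saddle


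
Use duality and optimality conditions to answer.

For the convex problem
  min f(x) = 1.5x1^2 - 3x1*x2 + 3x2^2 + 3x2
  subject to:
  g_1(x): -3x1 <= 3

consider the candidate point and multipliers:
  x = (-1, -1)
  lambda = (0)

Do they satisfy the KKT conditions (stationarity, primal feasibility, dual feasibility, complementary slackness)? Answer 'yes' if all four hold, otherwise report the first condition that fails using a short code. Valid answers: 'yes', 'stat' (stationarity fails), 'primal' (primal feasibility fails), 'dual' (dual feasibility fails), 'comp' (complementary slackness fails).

Gradient of f: grad f(x) = Q x + c = (0, 0)
Constraint values g_i(x) = a_i^T x - b_i:
  g_1((-1, -1)) = 0
Stationarity residual: grad f(x) + sum_i lambda_i a_i = (0, 0)
  -> stationarity OK
Primal feasibility (all g_i <= 0): OK
Dual feasibility (all lambda_i >= 0): OK
Complementary slackness (lambda_i * g_i(x) = 0 for all i): OK

Verdict: yes, KKT holds.

yes


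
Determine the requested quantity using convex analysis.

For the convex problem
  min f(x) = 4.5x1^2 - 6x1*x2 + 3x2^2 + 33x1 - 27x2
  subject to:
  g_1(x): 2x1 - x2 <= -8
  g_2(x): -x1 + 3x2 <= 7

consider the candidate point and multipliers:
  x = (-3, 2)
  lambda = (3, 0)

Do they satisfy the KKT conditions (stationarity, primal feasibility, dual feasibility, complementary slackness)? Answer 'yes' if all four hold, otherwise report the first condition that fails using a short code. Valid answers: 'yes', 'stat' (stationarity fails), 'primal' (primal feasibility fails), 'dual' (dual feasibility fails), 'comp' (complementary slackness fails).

Gradient of f: grad f(x) = Q x + c = (-6, 3)
Constraint values g_i(x) = a_i^T x - b_i:
  g_1((-3, 2)) = 0
  g_2((-3, 2)) = 2
Stationarity residual: grad f(x) + sum_i lambda_i a_i = (0, 0)
  -> stationarity OK
Primal feasibility (all g_i <= 0): FAILS
Dual feasibility (all lambda_i >= 0): OK
Complementary slackness (lambda_i * g_i(x) = 0 for all i): OK

Verdict: the first failing condition is primal_feasibility -> primal.

primal


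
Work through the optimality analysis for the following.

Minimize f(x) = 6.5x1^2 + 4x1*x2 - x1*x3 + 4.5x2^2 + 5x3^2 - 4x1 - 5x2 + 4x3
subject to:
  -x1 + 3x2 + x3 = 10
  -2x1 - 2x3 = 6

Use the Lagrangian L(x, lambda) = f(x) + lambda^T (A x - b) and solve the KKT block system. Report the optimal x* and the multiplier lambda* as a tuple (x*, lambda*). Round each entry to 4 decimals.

Form the Lagrangian:
  L(x, lambda) = (1/2) x^T Q x + c^T x + lambda^T (A x - b)
Stationarity (grad_x L = 0): Q x + c + A^T lambda = 0.
Primal feasibility: A x = b.

This gives the KKT block system:
  [ Q   A^T ] [ x     ]   [-c ]
  [ A    0  ] [ lambda ] = [ b ]

Solving the linear system:
  x*      = (-1.8932, 3.0712, -1.1068)
  lambda* = (-5.0227, -5.0987)
  f(x*)   = 34.3042

x* = (-1.8932, 3.0712, -1.1068), lambda* = (-5.0227, -5.0987)


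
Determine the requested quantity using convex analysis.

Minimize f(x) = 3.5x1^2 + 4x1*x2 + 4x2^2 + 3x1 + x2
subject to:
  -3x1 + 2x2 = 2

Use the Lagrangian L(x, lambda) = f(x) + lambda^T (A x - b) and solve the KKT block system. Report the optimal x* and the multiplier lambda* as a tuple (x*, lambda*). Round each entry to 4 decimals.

Form the Lagrangian:
  L(x, lambda) = (1/2) x^T Q x + c^T x + lambda^T (A x - b)
Stationarity (grad_x L = 0): Q x + c + A^T lambda = 0.
Primal feasibility: A x = b.

This gives the KKT block system:
  [ Q   A^T ] [ x     ]   [-c ]
  [ A    0  ] [ lambda ] = [ b ]

Solving the linear system:
  x*      = (-0.5541, 0.1689)
  lambda* = (-0.0676)
  f(x*)   = -0.6791

x* = (-0.5541, 0.1689), lambda* = (-0.0676)


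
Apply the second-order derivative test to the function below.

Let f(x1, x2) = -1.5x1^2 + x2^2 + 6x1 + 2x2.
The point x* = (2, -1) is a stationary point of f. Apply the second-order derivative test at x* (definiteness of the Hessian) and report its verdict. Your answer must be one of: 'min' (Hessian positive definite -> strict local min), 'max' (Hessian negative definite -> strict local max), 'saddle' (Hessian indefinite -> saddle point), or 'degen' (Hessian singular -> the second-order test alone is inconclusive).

Compute the Hessian H = grad^2 f:
  H = [[-3, 0], [0, 2]]
Verify stationarity: grad f(x*) = H x* + g = (0, 0).
Eigenvalues of H: -3, 2.
Eigenvalues have mixed signs, so H is indefinite -> x* is a saddle point.

saddle


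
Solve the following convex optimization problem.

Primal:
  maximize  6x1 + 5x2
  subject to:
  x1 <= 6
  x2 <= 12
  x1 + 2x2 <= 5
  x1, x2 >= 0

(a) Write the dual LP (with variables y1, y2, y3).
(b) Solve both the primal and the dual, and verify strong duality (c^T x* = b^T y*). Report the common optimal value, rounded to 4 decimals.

The standard primal-dual pair for 'max c^T x s.t. A x <= b, x >= 0' is:
  Dual:  min b^T y  s.t.  A^T y >= c,  y >= 0.

So the dual LP is:
  minimize  6y1 + 12y2 + 5y3
  subject to:
    y1 + y3 >= 6
    y2 + 2y3 >= 5
    y1, y2, y3 >= 0

Solving the primal: x* = (5, 0).
  primal value c^T x* = 30.
Solving the dual: y* = (0, 0, 6).
  dual value b^T y* = 30.
Strong duality: c^T x* = b^T y*. Confirmed.

30


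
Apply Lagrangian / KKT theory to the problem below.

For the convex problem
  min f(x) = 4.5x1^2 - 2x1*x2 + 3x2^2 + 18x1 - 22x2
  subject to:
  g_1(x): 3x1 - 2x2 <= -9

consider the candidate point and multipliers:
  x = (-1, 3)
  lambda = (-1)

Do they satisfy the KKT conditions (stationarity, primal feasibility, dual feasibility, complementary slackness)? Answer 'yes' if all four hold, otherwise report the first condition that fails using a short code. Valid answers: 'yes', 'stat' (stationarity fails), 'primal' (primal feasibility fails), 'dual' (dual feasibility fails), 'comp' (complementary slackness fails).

Gradient of f: grad f(x) = Q x + c = (3, -2)
Constraint values g_i(x) = a_i^T x - b_i:
  g_1((-1, 3)) = 0
Stationarity residual: grad f(x) + sum_i lambda_i a_i = (0, 0)
  -> stationarity OK
Primal feasibility (all g_i <= 0): OK
Dual feasibility (all lambda_i >= 0): FAILS
Complementary slackness (lambda_i * g_i(x) = 0 for all i): OK

Verdict: the first failing condition is dual_feasibility -> dual.

dual


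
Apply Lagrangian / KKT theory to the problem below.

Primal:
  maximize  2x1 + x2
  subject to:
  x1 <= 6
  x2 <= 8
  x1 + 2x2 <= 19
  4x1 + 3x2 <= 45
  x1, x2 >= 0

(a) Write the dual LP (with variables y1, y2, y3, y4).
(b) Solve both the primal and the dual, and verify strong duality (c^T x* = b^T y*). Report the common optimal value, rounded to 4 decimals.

The standard primal-dual pair for 'max c^T x s.t. A x <= b, x >= 0' is:
  Dual:  min b^T y  s.t.  A^T y >= c,  y >= 0.

So the dual LP is:
  minimize  6y1 + 8y2 + 19y3 + 45y4
  subject to:
    y1 + y3 + 4y4 >= 2
    y2 + 2y3 + 3y4 >= 1
    y1, y2, y3, y4 >= 0

Solving the primal: x* = (6, 6.5).
  primal value c^T x* = 18.5.
Solving the dual: y* = (1.5, 0, 0.5, 0).
  dual value b^T y* = 18.5.
Strong duality: c^T x* = b^T y*. Confirmed.

18.5


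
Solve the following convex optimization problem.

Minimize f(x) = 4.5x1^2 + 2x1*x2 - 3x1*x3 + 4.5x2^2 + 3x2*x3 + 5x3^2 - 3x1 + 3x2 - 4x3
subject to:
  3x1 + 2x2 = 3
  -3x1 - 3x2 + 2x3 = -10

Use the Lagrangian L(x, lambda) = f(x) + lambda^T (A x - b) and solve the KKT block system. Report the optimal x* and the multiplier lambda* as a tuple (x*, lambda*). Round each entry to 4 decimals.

Form the Lagrangian:
  L(x, lambda) = (1/2) x^T Q x + c^T x + lambda^T (A x - b)
Stationarity (grad_x L = 0): Q x + c + A^T lambda = 0.
Primal feasibility: A x = b.

This gives the KKT block system:
  [ Q   A^T ] [ x     ]   [-c ]
  [ A    0  ] [ lambda ] = [ b ]

Solving the linear system:
  x*      = (-0.4019, 2.1028, -2.4486)
  lambda* = (8.8411, 10.486)
  f(x*)   = 47.8224

x* = (-0.4019, 2.1028, -2.4486), lambda* = (8.8411, 10.486)


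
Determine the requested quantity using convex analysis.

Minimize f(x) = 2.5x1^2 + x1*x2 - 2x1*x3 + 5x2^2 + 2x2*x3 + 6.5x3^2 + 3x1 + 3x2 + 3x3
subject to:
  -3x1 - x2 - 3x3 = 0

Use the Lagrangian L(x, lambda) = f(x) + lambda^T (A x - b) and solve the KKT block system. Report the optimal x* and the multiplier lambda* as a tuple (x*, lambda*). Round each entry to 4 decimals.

Form the Lagrangian:
  L(x, lambda) = (1/2) x^T Q x + c^T x + lambda^T (A x - b)
Stationarity (grad_x L = 0): Q x + c + A^T lambda = 0.
Primal feasibility: A x = b.

This gives the KKT block system:
  [ Q   A^T ] [ x     ]   [-c ]
  [ A    0  ] [ lambda ] = [ b ]

Solving the linear system:
  x*      = (0.0388, -0.2131, 0.0323)
  lambda* = (0.972)
  f(x*)   = -0.2131

x* = (0.0388, -0.2131, 0.0323), lambda* = (0.972)


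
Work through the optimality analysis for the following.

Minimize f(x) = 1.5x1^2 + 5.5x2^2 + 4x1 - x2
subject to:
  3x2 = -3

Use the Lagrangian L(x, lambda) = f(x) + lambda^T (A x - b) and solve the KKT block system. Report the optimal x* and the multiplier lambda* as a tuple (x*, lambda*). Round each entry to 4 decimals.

Form the Lagrangian:
  L(x, lambda) = (1/2) x^T Q x + c^T x + lambda^T (A x - b)
Stationarity (grad_x L = 0): Q x + c + A^T lambda = 0.
Primal feasibility: A x = b.

This gives the KKT block system:
  [ Q   A^T ] [ x     ]   [-c ]
  [ A    0  ] [ lambda ] = [ b ]

Solving the linear system:
  x*      = (-1.3333, -1)
  lambda* = (4)
  f(x*)   = 3.8333

x* = (-1.3333, -1), lambda* = (4)


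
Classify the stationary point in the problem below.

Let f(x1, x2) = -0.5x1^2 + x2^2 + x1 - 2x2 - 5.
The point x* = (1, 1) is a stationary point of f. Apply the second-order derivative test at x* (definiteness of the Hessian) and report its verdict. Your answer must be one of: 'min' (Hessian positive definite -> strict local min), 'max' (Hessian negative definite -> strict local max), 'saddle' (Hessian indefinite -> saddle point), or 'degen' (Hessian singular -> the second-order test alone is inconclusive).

Compute the Hessian H = grad^2 f:
  H = [[-1, 0], [0, 2]]
Verify stationarity: grad f(x*) = H x* + g = (0, 0).
Eigenvalues of H: -1, 2.
Eigenvalues have mixed signs, so H is indefinite -> x* is a saddle point.

saddle


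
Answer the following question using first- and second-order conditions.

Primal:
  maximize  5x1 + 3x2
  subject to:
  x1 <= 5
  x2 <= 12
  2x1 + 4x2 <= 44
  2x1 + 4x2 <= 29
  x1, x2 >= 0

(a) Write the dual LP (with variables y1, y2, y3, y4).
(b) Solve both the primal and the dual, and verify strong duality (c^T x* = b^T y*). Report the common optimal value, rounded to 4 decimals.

The standard primal-dual pair for 'max c^T x s.t. A x <= b, x >= 0' is:
  Dual:  min b^T y  s.t.  A^T y >= c,  y >= 0.

So the dual LP is:
  minimize  5y1 + 12y2 + 44y3 + 29y4
  subject to:
    y1 + 2y3 + 2y4 >= 5
    y2 + 4y3 + 4y4 >= 3
    y1, y2, y3, y4 >= 0

Solving the primal: x* = (5, 4.75).
  primal value c^T x* = 39.25.
Solving the dual: y* = (3.5, 0, 0, 0.75).
  dual value b^T y* = 39.25.
Strong duality: c^T x* = b^T y*. Confirmed.

39.25


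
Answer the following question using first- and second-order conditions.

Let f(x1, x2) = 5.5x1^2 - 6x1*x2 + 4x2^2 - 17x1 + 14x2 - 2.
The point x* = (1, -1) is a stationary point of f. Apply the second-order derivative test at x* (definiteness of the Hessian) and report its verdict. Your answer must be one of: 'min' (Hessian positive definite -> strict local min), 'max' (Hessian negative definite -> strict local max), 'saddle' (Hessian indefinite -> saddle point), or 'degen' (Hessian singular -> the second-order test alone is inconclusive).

Compute the Hessian H = grad^2 f:
  H = [[11, -6], [-6, 8]]
Verify stationarity: grad f(x*) = H x* + g = (0, 0).
Eigenvalues of H: 3.3153, 15.6847.
Both eigenvalues > 0, so H is positive definite -> x* is a strict local min.

min


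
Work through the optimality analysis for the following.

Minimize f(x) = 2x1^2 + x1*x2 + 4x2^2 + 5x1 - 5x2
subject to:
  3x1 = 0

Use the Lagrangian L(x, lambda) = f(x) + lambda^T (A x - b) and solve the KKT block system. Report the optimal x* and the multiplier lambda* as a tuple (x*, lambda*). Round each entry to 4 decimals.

Form the Lagrangian:
  L(x, lambda) = (1/2) x^T Q x + c^T x + lambda^T (A x - b)
Stationarity (grad_x L = 0): Q x + c + A^T lambda = 0.
Primal feasibility: A x = b.

This gives the KKT block system:
  [ Q   A^T ] [ x     ]   [-c ]
  [ A    0  ] [ lambda ] = [ b ]

Solving the linear system:
  x*      = (0, 0.625)
  lambda* = (-1.875)
  f(x*)   = -1.5625

x* = (0, 0.625), lambda* = (-1.875)


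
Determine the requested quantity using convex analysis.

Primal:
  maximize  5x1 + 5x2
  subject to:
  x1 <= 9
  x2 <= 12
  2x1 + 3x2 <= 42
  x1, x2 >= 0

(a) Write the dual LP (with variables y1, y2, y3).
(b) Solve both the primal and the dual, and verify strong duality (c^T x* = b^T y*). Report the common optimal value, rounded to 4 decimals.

The standard primal-dual pair for 'max c^T x s.t. A x <= b, x >= 0' is:
  Dual:  min b^T y  s.t.  A^T y >= c,  y >= 0.

So the dual LP is:
  minimize  9y1 + 12y2 + 42y3
  subject to:
    y1 + 2y3 >= 5
    y2 + 3y3 >= 5
    y1, y2, y3 >= 0

Solving the primal: x* = (9, 8).
  primal value c^T x* = 85.
Solving the dual: y* = (1.6667, 0, 1.6667).
  dual value b^T y* = 85.
Strong duality: c^T x* = b^T y*. Confirmed.

85


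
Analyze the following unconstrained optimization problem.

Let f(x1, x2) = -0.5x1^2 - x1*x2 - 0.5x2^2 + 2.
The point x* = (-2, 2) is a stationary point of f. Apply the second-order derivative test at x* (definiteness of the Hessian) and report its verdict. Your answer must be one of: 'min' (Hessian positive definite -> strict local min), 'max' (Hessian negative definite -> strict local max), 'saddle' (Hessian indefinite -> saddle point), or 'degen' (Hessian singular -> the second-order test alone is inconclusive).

Compute the Hessian H = grad^2 f:
  H = [[-1, -1], [-1, -1]]
Verify stationarity: grad f(x*) = H x* + g = (0, 0).
Eigenvalues of H: -2, 0.
H has a zero eigenvalue (singular; negative semidefinite but not definite), so H is neither positive definite, negative definite, nor indefinite. The second-order test alone is inconclusive -> degen.
(Indeed, f is constant along the null direction of H through x*, so x* is not a strict local extremum.)

degen


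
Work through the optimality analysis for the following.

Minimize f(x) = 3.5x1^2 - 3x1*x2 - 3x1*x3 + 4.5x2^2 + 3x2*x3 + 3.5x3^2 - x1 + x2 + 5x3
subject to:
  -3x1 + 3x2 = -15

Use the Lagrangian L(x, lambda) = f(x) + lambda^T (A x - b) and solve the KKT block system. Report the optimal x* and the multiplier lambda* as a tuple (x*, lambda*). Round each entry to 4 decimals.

Form the Lagrangian:
  L(x, lambda) = (1/2) x^T Q x + c^T x + lambda^T (A x - b)
Stationarity (grad_x L = 0): Q x + c + A^T lambda = 0.
Primal feasibility: A x = b.

This gives the KKT block system:
  [ Q   A^T ] [ x     ]   [-c ]
  [ A    0  ] [ lambda ] = [ b ]

Solving the linear system:
  x*      = (3, -2, 1.4286)
  lambda* = (7.2381)
  f(x*)   = 55.3571

x* = (3, -2, 1.4286), lambda* = (7.2381)


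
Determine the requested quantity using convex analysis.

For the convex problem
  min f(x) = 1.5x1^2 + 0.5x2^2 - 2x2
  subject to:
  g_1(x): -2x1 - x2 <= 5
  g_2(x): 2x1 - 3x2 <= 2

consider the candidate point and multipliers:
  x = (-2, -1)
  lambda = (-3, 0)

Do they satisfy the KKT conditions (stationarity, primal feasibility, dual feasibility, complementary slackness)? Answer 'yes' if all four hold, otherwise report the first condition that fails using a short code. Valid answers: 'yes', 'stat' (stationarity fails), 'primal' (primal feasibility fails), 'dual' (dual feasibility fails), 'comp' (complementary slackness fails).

Gradient of f: grad f(x) = Q x + c = (-6, -3)
Constraint values g_i(x) = a_i^T x - b_i:
  g_1((-2, -1)) = 0
  g_2((-2, -1)) = -3
Stationarity residual: grad f(x) + sum_i lambda_i a_i = (0, 0)
  -> stationarity OK
Primal feasibility (all g_i <= 0): OK
Dual feasibility (all lambda_i >= 0): FAILS
Complementary slackness (lambda_i * g_i(x) = 0 for all i): OK

Verdict: the first failing condition is dual_feasibility -> dual.

dual


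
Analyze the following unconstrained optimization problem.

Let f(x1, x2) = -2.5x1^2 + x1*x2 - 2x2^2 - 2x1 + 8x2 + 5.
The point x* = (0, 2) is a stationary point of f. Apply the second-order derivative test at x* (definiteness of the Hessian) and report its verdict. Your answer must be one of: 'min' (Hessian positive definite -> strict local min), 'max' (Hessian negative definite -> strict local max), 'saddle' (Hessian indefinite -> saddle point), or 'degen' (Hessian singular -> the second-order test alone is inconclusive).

Compute the Hessian H = grad^2 f:
  H = [[-5, 1], [1, -4]]
Verify stationarity: grad f(x*) = H x* + g = (0, 0).
Eigenvalues of H: -5.618, -3.382.
Both eigenvalues < 0, so H is negative definite -> x* is a strict local max.

max


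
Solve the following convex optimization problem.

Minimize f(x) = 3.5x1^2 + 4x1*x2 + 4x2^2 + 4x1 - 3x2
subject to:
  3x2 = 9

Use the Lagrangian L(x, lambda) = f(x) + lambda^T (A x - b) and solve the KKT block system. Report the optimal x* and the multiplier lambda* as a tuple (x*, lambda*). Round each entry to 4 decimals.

Form the Lagrangian:
  L(x, lambda) = (1/2) x^T Q x + c^T x + lambda^T (A x - b)
Stationarity (grad_x L = 0): Q x + c + A^T lambda = 0.
Primal feasibility: A x = b.

This gives the KKT block system:
  [ Q   A^T ] [ x     ]   [-c ]
  [ A    0  ] [ lambda ] = [ b ]

Solving the linear system:
  x*      = (-2.2857, 3)
  lambda* = (-3.9524)
  f(x*)   = 8.7143

x* = (-2.2857, 3), lambda* = (-3.9524)


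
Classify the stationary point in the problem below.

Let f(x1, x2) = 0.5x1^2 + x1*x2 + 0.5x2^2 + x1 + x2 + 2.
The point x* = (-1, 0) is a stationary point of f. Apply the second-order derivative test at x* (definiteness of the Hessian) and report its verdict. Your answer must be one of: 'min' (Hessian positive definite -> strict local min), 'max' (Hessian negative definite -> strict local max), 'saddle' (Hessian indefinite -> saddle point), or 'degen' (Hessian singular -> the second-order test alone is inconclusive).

Compute the Hessian H = grad^2 f:
  H = [[1, 1], [1, 1]]
Verify stationarity: grad f(x*) = H x* + g = (0, 0).
Eigenvalues of H: 0, 2.
H has a zero eigenvalue (singular; positive semidefinite but not definite), so H is neither positive definite, negative definite, nor indefinite. The second-order test alone is inconclusive -> degen.
(Indeed, f is constant along the null direction of H through x*, so x* is not a strict local extremum.)

degen


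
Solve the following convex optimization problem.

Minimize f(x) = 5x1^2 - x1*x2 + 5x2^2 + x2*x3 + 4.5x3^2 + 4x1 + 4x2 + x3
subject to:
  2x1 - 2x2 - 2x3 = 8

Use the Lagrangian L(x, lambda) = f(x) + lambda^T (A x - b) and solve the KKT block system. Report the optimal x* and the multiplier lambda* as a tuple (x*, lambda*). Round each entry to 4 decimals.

Form the Lagrangian:
  L(x, lambda) = (1/2) x^T Q x + c^T x + lambda^T (A x - b)
Stationarity (grad_x L = 0): Q x + c + A^T lambda = 0.
Primal feasibility: A x = b.

This gives the KKT block system:
  [ Q   A^T ] [ x     ]   [-c ]
  [ A    0  ] [ lambda ] = [ b ]

Solving the linear system:
  x*      = (0.876, -1.595, -1.5289)
  lambda* = (-7.1777)
  f(x*)   = 26.5083

x* = (0.876, -1.595, -1.5289), lambda* = (-7.1777)


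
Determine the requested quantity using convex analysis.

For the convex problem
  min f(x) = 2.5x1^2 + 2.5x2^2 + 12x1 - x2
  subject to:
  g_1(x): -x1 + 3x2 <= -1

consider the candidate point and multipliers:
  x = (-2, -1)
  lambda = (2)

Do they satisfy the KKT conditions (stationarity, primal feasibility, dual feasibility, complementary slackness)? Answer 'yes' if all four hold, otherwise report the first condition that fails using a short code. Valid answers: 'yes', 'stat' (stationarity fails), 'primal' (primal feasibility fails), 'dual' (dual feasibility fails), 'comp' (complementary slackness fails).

Gradient of f: grad f(x) = Q x + c = (2, -6)
Constraint values g_i(x) = a_i^T x - b_i:
  g_1((-2, -1)) = 0
Stationarity residual: grad f(x) + sum_i lambda_i a_i = (0, 0)
  -> stationarity OK
Primal feasibility (all g_i <= 0): OK
Dual feasibility (all lambda_i >= 0): OK
Complementary slackness (lambda_i * g_i(x) = 0 for all i): OK

Verdict: yes, KKT holds.

yes


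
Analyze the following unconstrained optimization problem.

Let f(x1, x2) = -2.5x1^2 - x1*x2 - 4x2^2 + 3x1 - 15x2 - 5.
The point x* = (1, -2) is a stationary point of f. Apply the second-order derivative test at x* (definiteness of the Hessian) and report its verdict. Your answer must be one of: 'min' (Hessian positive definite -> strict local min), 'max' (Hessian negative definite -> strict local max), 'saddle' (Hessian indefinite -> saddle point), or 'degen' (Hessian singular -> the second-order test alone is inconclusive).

Compute the Hessian H = grad^2 f:
  H = [[-5, -1], [-1, -8]]
Verify stationarity: grad f(x*) = H x* + g = (0, 0).
Eigenvalues of H: -8.3028, -4.6972.
Both eigenvalues < 0, so H is negative definite -> x* is a strict local max.

max


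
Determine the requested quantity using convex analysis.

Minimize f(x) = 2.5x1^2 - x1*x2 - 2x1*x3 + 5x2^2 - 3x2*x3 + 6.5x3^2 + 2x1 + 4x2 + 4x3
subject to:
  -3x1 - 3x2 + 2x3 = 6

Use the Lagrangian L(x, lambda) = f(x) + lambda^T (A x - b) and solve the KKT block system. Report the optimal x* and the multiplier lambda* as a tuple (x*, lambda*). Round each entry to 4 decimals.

Form the Lagrangian:
  L(x, lambda) = (1/2) x^T Q x + c^T x + lambda^T (A x - b)
Stationarity (grad_x L = 0): Q x + c + A^T lambda = 0.
Primal feasibility: A x = b.

This gives the KKT block system:
  [ Q   A^T ] [ x     ]   [-c ]
  [ A    0  ] [ lambda ] = [ b ]

Solving the linear system:
  x*      = (-1.4045, -1.0035, -0.612)
  lambda* = (-0.9316)
  f(x*)   = -1.8408

x* = (-1.4045, -1.0035, -0.612), lambda* = (-0.9316)


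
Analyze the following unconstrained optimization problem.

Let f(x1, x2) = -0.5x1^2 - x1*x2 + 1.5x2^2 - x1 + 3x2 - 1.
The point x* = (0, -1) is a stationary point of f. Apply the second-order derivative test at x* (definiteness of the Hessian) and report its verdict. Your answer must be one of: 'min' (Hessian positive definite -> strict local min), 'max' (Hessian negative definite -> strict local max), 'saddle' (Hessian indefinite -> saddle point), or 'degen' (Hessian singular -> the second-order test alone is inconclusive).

Compute the Hessian H = grad^2 f:
  H = [[-1, -1], [-1, 3]]
Verify stationarity: grad f(x*) = H x* + g = (0, 0).
Eigenvalues of H: -1.2361, 3.2361.
Eigenvalues have mixed signs, so H is indefinite -> x* is a saddle point.

saddle


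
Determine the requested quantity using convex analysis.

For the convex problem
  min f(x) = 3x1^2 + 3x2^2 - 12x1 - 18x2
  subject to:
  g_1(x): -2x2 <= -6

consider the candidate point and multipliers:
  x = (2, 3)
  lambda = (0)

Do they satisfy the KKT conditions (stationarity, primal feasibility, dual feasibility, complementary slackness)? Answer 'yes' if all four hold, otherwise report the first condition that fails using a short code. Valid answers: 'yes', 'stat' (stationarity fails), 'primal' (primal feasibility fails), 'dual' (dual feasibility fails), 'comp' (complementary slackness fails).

Gradient of f: grad f(x) = Q x + c = (0, 0)
Constraint values g_i(x) = a_i^T x - b_i:
  g_1((2, 3)) = 0
Stationarity residual: grad f(x) + sum_i lambda_i a_i = (0, 0)
  -> stationarity OK
Primal feasibility (all g_i <= 0): OK
Dual feasibility (all lambda_i >= 0): OK
Complementary slackness (lambda_i * g_i(x) = 0 for all i): OK

Verdict: yes, KKT holds.

yes


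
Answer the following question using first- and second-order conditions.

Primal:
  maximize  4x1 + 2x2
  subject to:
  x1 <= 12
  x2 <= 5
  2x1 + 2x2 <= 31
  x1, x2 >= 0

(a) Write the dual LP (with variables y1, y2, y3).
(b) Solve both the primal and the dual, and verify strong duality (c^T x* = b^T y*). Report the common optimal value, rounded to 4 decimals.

The standard primal-dual pair for 'max c^T x s.t. A x <= b, x >= 0' is:
  Dual:  min b^T y  s.t.  A^T y >= c,  y >= 0.

So the dual LP is:
  minimize  12y1 + 5y2 + 31y3
  subject to:
    y1 + 2y3 >= 4
    y2 + 2y3 >= 2
    y1, y2, y3 >= 0

Solving the primal: x* = (12, 3.5).
  primal value c^T x* = 55.
Solving the dual: y* = (2, 0, 1).
  dual value b^T y* = 55.
Strong duality: c^T x* = b^T y*. Confirmed.

55


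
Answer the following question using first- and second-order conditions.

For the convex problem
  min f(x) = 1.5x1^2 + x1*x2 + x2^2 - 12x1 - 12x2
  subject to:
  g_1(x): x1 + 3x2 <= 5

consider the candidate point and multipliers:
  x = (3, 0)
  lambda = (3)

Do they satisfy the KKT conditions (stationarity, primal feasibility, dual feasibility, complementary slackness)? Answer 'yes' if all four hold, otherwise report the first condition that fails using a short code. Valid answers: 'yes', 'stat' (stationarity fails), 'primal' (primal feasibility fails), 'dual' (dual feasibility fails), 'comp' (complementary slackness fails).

Gradient of f: grad f(x) = Q x + c = (-3, -9)
Constraint values g_i(x) = a_i^T x - b_i:
  g_1((3, 0)) = -2
Stationarity residual: grad f(x) + sum_i lambda_i a_i = (0, 0)
  -> stationarity OK
Primal feasibility (all g_i <= 0): OK
Dual feasibility (all lambda_i >= 0): OK
Complementary slackness (lambda_i * g_i(x) = 0 for all i): FAILS

Verdict: the first failing condition is complementary_slackness -> comp.

comp


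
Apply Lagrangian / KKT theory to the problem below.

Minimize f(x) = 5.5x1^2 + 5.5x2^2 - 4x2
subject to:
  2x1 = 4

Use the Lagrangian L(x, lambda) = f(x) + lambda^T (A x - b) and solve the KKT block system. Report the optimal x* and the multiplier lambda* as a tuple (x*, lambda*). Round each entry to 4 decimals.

Form the Lagrangian:
  L(x, lambda) = (1/2) x^T Q x + c^T x + lambda^T (A x - b)
Stationarity (grad_x L = 0): Q x + c + A^T lambda = 0.
Primal feasibility: A x = b.

This gives the KKT block system:
  [ Q   A^T ] [ x     ]   [-c ]
  [ A    0  ] [ lambda ] = [ b ]

Solving the linear system:
  x*      = (2, 0.3636)
  lambda* = (-11)
  f(x*)   = 21.2727

x* = (2, 0.3636), lambda* = (-11)


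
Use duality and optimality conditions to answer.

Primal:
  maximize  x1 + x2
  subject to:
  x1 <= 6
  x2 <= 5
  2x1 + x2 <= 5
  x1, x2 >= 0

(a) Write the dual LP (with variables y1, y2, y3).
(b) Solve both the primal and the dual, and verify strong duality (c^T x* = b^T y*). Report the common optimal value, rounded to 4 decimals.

The standard primal-dual pair for 'max c^T x s.t. A x <= b, x >= 0' is:
  Dual:  min b^T y  s.t.  A^T y >= c,  y >= 0.

So the dual LP is:
  minimize  6y1 + 5y2 + 5y3
  subject to:
    y1 + 2y3 >= 1
    y2 + y3 >= 1
    y1, y2, y3 >= 0

Solving the primal: x* = (0, 5).
  primal value c^T x* = 5.
Solving the dual: y* = (0, 0.5, 0.5).
  dual value b^T y* = 5.
Strong duality: c^T x* = b^T y*. Confirmed.

5


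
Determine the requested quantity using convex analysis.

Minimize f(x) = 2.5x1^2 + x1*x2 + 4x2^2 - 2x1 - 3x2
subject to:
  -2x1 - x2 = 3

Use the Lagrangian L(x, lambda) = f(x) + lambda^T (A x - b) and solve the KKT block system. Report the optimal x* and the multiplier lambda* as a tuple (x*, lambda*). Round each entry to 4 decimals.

Form the Lagrangian:
  L(x, lambda) = (1/2) x^T Q x + c^T x + lambda^T (A x - b)
Stationarity (grad_x L = 0): Q x + c + A^T lambda = 0.
Primal feasibility: A x = b.

This gives the KKT block system:
  [ Q   A^T ] [ x     ]   [-c ]
  [ A    0  ] [ lambda ] = [ b ]

Solving the linear system:
  x*      = (-1.4848, -0.0303)
  lambda* = (-4.7273)
  f(x*)   = 8.6212

x* = (-1.4848, -0.0303), lambda* = (-4.7273)


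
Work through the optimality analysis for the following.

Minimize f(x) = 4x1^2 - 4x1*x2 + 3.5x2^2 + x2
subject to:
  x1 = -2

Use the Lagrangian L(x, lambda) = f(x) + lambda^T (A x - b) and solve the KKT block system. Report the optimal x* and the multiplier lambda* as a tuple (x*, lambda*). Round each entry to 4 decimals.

Form the Lagrangian:
  L(x, lambda) = (1/2) x^T Q x + c^T x + lambda^T (A x - b)
Stationarity (grad_x L = 0): Q x + c + A^T lambda = 0.
Primal feasibility: A x = b.

This gives the KKT block system:
  [ Q   A^T ] [ x     ]   [-c ]
  [ A    0  ] [ lambda ] = [ b ]

Solving the linear system:
  x*      = (-2, -1.2857)
  lambda* = (10.8571)
  f(x*)   = 10.2143

x* = (-2, -1.2857), lambda* = (10.8571)


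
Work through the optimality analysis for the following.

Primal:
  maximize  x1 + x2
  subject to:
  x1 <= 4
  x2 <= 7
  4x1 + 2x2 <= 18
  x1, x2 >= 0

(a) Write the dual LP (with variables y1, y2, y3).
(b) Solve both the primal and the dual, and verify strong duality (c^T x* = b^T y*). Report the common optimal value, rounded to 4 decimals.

The standard primal-dual pair for 'max c^T x s.t. A x <= b, x >= 0' is:
  Dual:  min b^T y  s.t.  A^T y >= c,  y >= 0.

So the dual LP is:
  minimize  4y1 + 7y2 + 18y3
  subject to:
    y1 + 4y3 >= 1
    y2 + 2y3 >= 1
    y1, y2, y3 >= 0

Solving the primal: x* = (1, 7).
  primal value c^T x* = 8.
Solving the dual: y* = (0, 0.5, 0.25).
  dual value b^T y* = 8.
Strong duality: c^T x* = b^T y*. Confirmed.

8


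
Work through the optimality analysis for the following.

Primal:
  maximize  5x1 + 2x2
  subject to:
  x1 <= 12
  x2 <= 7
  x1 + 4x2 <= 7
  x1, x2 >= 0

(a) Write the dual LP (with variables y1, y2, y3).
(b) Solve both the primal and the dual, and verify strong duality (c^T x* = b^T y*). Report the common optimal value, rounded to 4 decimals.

The standard primal-dual pair for 'max c^T x s.t. A x <= b, x >= 0' is:
  Dual:  min b^T y  s.t.  A^T y >= c,  y >= 0.

So the dual LP is:
  minimize  12y1 + 7y2 + 7y3
  subject to:
    y1 + y3 >= 5
    y2 + 4y3 >= 2
    y1, y2, y3 >= 0

Solving the primal: x* = (7, 0).
  primal value c^T x* = 35.
Solving the dual: y* = (0, 0, 5).
  dual value b^T y* = 35.
Strong duality: c^T x* = b^T y*. Confirmed.

35


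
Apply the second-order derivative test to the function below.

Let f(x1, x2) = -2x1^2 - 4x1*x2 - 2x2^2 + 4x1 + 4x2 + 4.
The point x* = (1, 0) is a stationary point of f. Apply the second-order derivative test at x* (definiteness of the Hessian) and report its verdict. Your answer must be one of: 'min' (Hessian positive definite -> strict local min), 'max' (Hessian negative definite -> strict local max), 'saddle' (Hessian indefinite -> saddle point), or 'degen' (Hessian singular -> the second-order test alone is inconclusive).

Compute the Hessian H = grad^2 f:
  H = [[-4, -4], [-4, -4]]
Verify stationarity: grad f(x*) = H x* + g = (0, 0).
Eigenvalues of H: -8, 0.
H has a zero eigenvalue (singular; negative semidefinite but not definite), so H is neither positive definite, negative definite, nor indefinite. The second-order test alone is inconclusive -> degen.
(Indeed, f is constant along the null direction of H through x*, so x* is not a strict local extremum.)

degen


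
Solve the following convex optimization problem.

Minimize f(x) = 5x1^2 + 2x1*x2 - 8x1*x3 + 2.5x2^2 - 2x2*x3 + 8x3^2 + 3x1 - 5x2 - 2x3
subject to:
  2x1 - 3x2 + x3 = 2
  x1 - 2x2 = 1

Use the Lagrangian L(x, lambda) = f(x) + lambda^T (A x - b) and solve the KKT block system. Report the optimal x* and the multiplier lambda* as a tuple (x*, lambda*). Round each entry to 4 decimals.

Form the Lagrangian:
  L(x, lambda) = (1/2) x^T Q x + c^T x + lambda^T (A x - b)
Stationarity (grad_x L = 0): Q x + c + A^T lambda = 0.
Primal feasibility: A x = b.

This gives the KKT block system:
  [ Q   A^T ] [ x     ]   [-c ]
  [ A    0  ] [ lambda ] = [ b ]

Solving the linear system:
  x*      = (0.3714, -0.3143, 0.3143)
  lambda* = (-0.6857, -2.2)
  f(x*)   = 2.8143

x* = (0.3714, -0.3143, 0.3143), lambda* = (-0.6857, -2.2)


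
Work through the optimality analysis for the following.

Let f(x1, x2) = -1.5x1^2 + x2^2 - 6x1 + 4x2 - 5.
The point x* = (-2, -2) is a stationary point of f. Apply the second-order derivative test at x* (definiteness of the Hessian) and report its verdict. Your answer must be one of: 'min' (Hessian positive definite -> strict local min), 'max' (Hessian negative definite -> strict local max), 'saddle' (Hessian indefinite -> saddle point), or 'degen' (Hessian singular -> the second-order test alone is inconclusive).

Compute the Hessian H = grad^2 f:
  H = [[-3, 0], [0, 2]]
Verify stationarity: grad f(x*) = H x* + g = (0, 0).
Eigenvalues of H: -3, 2.
Eigenvalues have mixed signs, so H is indefinite -> x* is a saddle point.

saddle


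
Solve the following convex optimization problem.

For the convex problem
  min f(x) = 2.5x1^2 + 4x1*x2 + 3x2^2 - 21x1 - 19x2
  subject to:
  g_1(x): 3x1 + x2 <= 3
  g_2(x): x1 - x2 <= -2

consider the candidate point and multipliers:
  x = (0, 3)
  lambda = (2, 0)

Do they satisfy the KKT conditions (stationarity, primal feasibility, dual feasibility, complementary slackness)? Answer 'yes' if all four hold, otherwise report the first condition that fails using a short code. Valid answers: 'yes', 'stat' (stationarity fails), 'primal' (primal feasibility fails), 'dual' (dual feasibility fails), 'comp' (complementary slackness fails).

Gradient of f: grad f(x) = Q x + c = (-9, -1)
Constraint values g_i(x) = a_i^T x - b_i:
  g_1((0, 3)) = 0
  g_2((0, 3)) = -1
Stationarity residual: grad f(x) + sum_i lambda_i a_i = (-3, 1)
  -> stationarity FAILS
Primal feasibility (all g_i <= 0): OK
Dual feasibility (all lambda_i >= 0): OK
Complementary slackness (lambda_i * g_i(x) = 0 for all i): OK

Verdict: the first failing condition is stationarity -> stat.

stat


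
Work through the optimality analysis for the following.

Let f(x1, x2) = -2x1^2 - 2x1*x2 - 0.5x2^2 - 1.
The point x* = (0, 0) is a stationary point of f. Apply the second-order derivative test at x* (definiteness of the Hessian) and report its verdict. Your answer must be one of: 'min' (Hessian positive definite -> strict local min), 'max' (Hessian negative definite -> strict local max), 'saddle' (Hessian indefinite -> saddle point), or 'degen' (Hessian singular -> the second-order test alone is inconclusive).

Compute the Hessian H = grad^2 f:
  H = [[-4, -2], [-2, -1]]
Verify stationarity: grad f(x*) = H x* + g = (0, 0).
Eigenvalues of H: -5, 0.
H has a zero eigenvalue (singular; negative semidefinite but not definite), so H is neither positive definite, negative definite, nor indefinite. The second-order test alone is inconclusive -> degen.
(Indeed, f is constant along the null direction of H through x*, so x* is not a strict local extremum.)

degen


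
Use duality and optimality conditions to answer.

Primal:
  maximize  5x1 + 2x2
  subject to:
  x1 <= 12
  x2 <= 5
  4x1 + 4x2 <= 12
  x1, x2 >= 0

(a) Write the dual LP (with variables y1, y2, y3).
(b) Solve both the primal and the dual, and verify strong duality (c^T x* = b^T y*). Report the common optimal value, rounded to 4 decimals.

The standard primal-dual pair for 'max c^T x s.t. A x <= b, x >= 0' is:
  Dual:  min b^T y  s.t.  A^T y >= c,  y >= 0.

So the dual LP is:
  minimize  12y1 + 5y2 + 12y3
  subject to:
    y1 + 4y3 >= 5
    y2 + 4y3 >= 2
    y1, y2, y3 >= 0

Solving the primal: x* = (3, 0).
  primal value c^T x* = 15.
Solving the dual: y* = (0, 0, 1.25).
  dual value b^T y* = 15.
Strong duality: c^T x* = b^T y*. Confirmed.

15


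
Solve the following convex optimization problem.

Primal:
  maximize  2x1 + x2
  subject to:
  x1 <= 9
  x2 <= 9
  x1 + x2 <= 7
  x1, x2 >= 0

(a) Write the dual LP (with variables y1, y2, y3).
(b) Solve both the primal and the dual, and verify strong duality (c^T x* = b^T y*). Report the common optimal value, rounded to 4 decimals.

The standard primal-dual pair for 'max c^T x s.t. A x <= b, x >= 0' is:
  Dual:  min b^T y  s.t.  A^T y >= c,  y >= 0.

So the dual LP is:
  minimize  9y1 + 9y2 + 7y3
  subject to:
    y1 + y3 >= 2
    y2 + y3 >= 1
    y1, y2, y3 >= 0

Solving the primal: x* = (7, 0).
  primal value c^T x* = 14.
Solving the dual: y* = (0, 0, 2).
  dual value b^T y* = 14.
Strong duality: c^T x* = b^T y*. Confirmed.

14


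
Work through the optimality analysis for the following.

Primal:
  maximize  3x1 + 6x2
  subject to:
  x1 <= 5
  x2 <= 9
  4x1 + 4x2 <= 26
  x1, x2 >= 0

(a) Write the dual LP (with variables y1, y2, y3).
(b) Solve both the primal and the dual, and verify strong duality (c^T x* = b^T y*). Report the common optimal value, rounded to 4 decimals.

The standard primal-dual pair for 'max c^T x s.t. A x <= b, x >= 0' is:
  Dual:  min b^T y  s.t.  A^T y >= c,  y >= 0.

So the dual LP is:
  minimize  5y1 + 9y2 + 26y3
  subject to:
    y1 + 4y3 >= 3
    y2 + 4y3 >= 6
    y1, y2, y3 >= 0

Solving the primal: x* = (0, 6.5).
  primal value c^T x* = 39.
Solving the dual: y* = (0, 0, 1.5).
  dual value b^T y* = 39.
Strong duality: c^T x* = b^T y*. Confirmed.

39


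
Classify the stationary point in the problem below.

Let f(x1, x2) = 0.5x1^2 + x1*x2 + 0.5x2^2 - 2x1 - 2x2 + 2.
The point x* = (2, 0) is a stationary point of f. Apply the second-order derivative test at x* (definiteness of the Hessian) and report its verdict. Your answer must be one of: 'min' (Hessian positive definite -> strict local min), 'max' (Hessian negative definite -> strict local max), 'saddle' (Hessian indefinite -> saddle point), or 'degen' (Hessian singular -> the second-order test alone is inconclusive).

Compute the Hessian H = grad^2 f:
  H = [[1, 1], [1, 1]]
Verify stationarity: grad f(x*) = H x* + g = (0, 0).
Eigenvalues of H: 0, 2.
H has a zero eigenvalue (singular; positive semidefinite but not definite), so H is neither positive definite, negative definite, nor indefinite. The second-order test alone is inconclusive -> degen.
(Indeed, f is constant along the null direction of H through x*, so x* is not a strict local extremum.)

degen


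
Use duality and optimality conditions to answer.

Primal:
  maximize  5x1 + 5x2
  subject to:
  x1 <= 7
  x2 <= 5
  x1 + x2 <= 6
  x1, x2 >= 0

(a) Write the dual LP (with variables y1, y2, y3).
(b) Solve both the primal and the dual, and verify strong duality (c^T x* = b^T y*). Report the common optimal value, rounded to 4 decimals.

The standard primal-dual pair for 'max c^T x s.t. A x <= b, x >= 0' is:
  Dual:  min b^T y  s.t.  A^T y >= c,  y >= 0.

So the dual LP is:
  minimize  7y1 + 5y2 + 6y3
  subject to:
    y1 + y3 >= 5
    y2 + y3 >= 5
    y1, y2, y3 >= 0

Solving the primal: x* = (6, 0).
  primal value c^T x* = 30.
Solving the dual: y* = (0, 0, 5).
  dual value b^T y* = 30.
Strong duality: c^T x* = b^T y*. Confirmed.

30


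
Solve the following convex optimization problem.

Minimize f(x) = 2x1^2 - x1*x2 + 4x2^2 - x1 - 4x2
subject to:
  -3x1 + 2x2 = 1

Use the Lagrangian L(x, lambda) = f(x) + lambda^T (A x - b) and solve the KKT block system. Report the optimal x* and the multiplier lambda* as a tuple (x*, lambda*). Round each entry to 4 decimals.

Form the Lagrangian:
  L(x, lambda) = (1/2) x^T Q x + c^T x + lambda^T (A x - b)
Stationarity (grad_x L = 0): Q x + c + A^T lambda = 0.
Primal feasibility: A x = b.

This gives the KKT block system:
  [ Q   A^T ] [ x     ]   [-c ]
  [ A    0  ] [ lambda ] = [ b ]

Solving the linear system:
  x*      = (0.0789, 0.6184)
  lambda* = (-0.4342)
  f(x*)   = -1.0592

x* = (0.0789, 0.6184), lambda* = (-0.4342)


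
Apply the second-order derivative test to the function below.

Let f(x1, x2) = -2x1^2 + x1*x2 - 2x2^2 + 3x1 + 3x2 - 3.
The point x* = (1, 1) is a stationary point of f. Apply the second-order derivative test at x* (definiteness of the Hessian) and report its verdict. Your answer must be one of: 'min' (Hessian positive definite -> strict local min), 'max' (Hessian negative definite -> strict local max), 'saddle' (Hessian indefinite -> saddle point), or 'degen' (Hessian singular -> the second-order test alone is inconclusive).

Compute the Hessian H = grad^2 f:
  H = [[-4, 1], [1, -4]]
Verify stationarity: grad f(x*) = H x* + g = (0, 0).
Eigenvalues of H: -5, -3.
Both eigenvalues < 0, so H is negative definite -> x* is a strict local max.

max
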